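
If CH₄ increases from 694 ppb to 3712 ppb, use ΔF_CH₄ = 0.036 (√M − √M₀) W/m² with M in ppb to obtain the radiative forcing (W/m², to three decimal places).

ΔF = 1.245 W/m²

CH₄: 0.036 × (√3712 − √694) = 0.036 × (60.9262 − 26.3439) = 0.036 × 34.5823 = 1.2450 W/m².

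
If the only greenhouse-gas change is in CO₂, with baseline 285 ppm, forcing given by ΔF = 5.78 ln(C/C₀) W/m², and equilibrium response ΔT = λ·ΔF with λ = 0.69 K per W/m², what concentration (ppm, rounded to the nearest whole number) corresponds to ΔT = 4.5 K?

C ≈ 881 ppm

Required forcing: ΔF = ΔT/λ = 4.5/0.69 = 6.5217 W/m².
Then ln(C/285) = ΔF/5.78 = 6.5217/5.78 = 1.12832.
So C = 285 × e^1.12832 = 285 × 3.09046 = 880.78 ppm.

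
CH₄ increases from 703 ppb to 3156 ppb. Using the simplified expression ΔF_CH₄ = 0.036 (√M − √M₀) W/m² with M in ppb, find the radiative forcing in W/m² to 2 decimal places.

CH₄: 0.036 × (√3156 − √703) = 0.036 × (56.1783 − 26.5141) = 0.036 × 29.6642 = 1.0679 W/m².

ΔF = 1.07 W/m²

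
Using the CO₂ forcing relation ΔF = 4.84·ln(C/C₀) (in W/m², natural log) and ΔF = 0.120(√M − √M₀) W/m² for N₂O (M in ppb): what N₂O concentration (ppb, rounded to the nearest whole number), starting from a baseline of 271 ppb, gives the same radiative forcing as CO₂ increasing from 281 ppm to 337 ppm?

CO₂ forcing: 4.84 × ln(337/281) = 4.84 × 0.181728 = 0.87956 W/m².
Set 0.120(√M − √271) = 0.87956: √M = 0.87956/0.120 + √271 = 7.3297 + 16.4621 = 23.7918.
M = (23.7918)² = 566.05 ppb.

M ≈ 566 ppb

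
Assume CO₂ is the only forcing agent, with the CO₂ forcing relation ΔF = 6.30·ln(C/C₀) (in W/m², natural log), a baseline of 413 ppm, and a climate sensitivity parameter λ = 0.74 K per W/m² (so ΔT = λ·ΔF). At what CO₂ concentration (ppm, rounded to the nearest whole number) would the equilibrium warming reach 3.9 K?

C ≈ 953 ppm

Required forcing: ΔF = ΔT/λ = 3.9/0.74 = 5.2703 W/m².
Then ln(C/413) = ΔF/6.30 = 5.2703/6.30 = 0.83656.
So C = 413 × e^0.83656 = 413 × 2.30841 = 953.37 ppm.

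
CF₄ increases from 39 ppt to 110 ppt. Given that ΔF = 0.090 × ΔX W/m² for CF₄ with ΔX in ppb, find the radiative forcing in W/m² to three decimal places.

CF₄: Δ = 110 − 39 = 71 ppt = 0.071 ppb; ΔF = 0.090 × 0.071 = 0.0064 W/m².

ΔF = 0.006 W/m²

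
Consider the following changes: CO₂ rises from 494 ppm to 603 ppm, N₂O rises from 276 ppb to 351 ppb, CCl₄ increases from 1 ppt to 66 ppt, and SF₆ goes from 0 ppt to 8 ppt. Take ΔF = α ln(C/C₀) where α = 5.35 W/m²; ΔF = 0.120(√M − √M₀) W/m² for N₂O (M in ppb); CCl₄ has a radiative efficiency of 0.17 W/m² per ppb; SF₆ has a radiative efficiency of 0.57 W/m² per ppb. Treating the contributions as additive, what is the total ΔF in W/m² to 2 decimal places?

ΔF = 1.34 W/m²

CO₂: 5.35 × ln(603/494) = 5.35 × ln(1.22065) = 5.35 × 0.19938 = 1.0667 W/m².
N₂O: 0.120 × (√351 − √276) = 0.120 × (18.7350 − 16.6132) = 0.120 × 2.1218 = 0.2546 W/m².
CCl₄: Δ = 66 − 1 = 65 ppt = 0.065 ppb; ΔF = 0.17 × 0.065 = 0.0111 W/m².
SF₆: Δ = 8 − 0 = 8 ppt = 0.008 ppb; ΔF = 0.57 × 0.008 = 0.0046 W/m².
Total ΔF = 1.0667 + 0.2546 + 0.0111 + 0.0046 = 1.3370 W/m².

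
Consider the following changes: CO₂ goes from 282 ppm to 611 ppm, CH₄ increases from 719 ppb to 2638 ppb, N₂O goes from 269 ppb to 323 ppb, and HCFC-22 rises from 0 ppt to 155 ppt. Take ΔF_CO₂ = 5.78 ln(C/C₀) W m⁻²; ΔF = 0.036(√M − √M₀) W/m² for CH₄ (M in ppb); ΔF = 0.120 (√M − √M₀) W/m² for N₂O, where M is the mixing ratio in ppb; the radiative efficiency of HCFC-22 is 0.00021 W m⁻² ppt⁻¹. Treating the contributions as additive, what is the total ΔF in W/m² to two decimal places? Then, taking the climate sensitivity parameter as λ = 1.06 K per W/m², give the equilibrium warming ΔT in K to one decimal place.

CO₂: 5.78 × ln(611/282) = 5.78 × ln(2.16667) = 5.78 × 0.77319 = 4.4690 W/m².
CH₄: 0.036 × (√2638 − √719) = 0.036 × (51.3615 − 26.8142) = 0.036 × 24.5473 = 0.8837 W/m².
N₂O: 0.120 × (√323 − √269) = 0.120 × (17.9722 − 16.4012) = 0.120 × 1.5710 = 0.1885 W/m².
HCFC-22: ΔF = 0.00021 × (155 − 0) = 0.00021 × 155 = 0.0326 W/m².
Total ΔF = 4.4690 + 0.8837 + 0.1885 + 0.0326 = 5.5738 W/m².
ΔT = λ ΔF = 1.06 × 5.57 = 5.9042 K.

ΔF = 5.57 W/m²; ΔT = 5.9 K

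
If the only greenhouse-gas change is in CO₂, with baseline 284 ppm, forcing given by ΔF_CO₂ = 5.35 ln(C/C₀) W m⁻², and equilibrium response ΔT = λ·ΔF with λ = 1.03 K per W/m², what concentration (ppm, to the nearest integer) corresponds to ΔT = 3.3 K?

Required forcing: ΔF = ΔT/λ = 3.3/1.03 = 3.2039 W/m².
Then ln(C/284) = ΔF/5.35 = 3.2039/5.35 = 0.59886.
So C = 284 × e^0.59886 = 284 × 1.82004 = 516.89 ppm.

C ≈ 517 ppm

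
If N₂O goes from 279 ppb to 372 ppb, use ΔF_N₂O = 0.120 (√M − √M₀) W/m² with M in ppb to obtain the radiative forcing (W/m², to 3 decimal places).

ΔF = 0.310 W/m²

N₂O: 0.120 × (√372 − √279) = 0.120 × (19.2873 − 16.7033) = 0.120 × 2.5840 = 0.3101 W/m².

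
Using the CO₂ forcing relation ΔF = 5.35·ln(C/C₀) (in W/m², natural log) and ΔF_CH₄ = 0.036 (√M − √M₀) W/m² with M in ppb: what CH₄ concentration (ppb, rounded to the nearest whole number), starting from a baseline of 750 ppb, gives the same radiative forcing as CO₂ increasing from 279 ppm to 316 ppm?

M ≈ 2106 ppb

CO₂ forcing: 5.35 × ln(316/279) = 5.35 × 0.124530 = 0.66624 W/m².
Set 0.036(√M − √750) = 0.66624: √M = 0.66624/0.036 + √750 = 18.5067 + 27.3861 = 45.8928.
M = (45.8928)² = 2106.15 ppb.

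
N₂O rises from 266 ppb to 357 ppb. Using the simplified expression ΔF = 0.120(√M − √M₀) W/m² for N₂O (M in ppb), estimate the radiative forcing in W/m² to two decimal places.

ΔF = 0.31 W/m²

N₂O: 0.120 × (√357 − √266) = 0.120 × (18.8944 − 16.3095) = 0.120 × 2.5849 = 0.3102 W/m².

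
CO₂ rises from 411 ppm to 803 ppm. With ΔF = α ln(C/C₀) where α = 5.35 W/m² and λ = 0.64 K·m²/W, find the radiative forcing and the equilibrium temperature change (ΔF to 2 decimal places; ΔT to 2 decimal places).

ΔF = 3.58 W/m²; ΔT = 2.29 K

CO₂: 5.35 × ln(803/411) = 5.35 × ln(1.95377) = 5.35 × 0.66976 = 3.5832 W/m².
ΔT = λ ΔF = 0.64 × 3.58 = 2.2912 K.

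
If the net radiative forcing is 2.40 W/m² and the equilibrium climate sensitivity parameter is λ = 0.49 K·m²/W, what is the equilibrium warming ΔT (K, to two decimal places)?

ΔT = λ ΔF = 0.49 × 2.40 = 1.1760 K.

ΔT = 1.18 K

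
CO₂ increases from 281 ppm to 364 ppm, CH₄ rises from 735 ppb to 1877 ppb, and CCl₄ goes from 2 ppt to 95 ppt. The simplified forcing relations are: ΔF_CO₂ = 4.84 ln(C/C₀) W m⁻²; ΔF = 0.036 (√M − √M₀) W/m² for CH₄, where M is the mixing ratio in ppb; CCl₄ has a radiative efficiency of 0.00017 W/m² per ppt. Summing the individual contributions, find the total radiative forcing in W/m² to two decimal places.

CO₂: 4.84 × ln(364/281) = 4.84 × ln(1.29537) = 4.84 × 0.25880 = 1.2526 W/m².
CH₄: 0.036 × (√1877 − √735) = 0.036 × (43.3244 − 27.1109) = 0.036 × 16.2135 = 0.5837 W/m².
CCl₄: ΔF = 0.00017 × (95 − 2) = 0.00017 × 93 = 0.0158 W/m².
Total ΔF = 1.2526 + 0.5837 + 0.0158 = 1.8521 W/m².

ΔF = 1.85 W/m²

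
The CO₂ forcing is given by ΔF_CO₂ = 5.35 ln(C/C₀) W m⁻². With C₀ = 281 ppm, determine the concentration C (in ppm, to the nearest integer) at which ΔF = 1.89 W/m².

C ≈ 400 ppm

Set 5.35 ln(C/281) = 1.89, so ln(C/281) = 1.89/5.35 = 0.35327.
Then C/281 = e^0.35327 = 1.42372, giving C = 281 × 1.42372 = 400.07 ppm.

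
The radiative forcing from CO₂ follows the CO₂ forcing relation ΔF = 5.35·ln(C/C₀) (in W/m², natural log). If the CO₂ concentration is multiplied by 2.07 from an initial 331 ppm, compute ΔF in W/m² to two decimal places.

ΔF = 3.89 W/m²

Because the forcing depends only on the ratio C/C₀, the initial concentration does not enter.
ΔF = 5.35 × ln(2.07) = 5.35 × 0.72755 = 3.8924 W/m².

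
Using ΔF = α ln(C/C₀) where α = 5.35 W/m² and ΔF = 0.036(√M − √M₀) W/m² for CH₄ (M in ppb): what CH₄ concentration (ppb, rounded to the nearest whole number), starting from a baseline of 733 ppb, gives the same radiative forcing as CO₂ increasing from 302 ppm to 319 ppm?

M ≈ 1240 ppb

CO₂ forcing: 5.35 × ln(319/302) = 5.35 × 0.054764 = 0.29299 W/m².
Set 0.036(√M − √733) = 0.29299: √M = 0.29299/0.036 + √733 = 8.1386 + 27.0740 = 35.2126.
M = (35.2126)² = 1239.93 ppb.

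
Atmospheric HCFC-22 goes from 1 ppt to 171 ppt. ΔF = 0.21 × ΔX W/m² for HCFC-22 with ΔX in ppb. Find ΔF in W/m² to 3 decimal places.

ΔF = 0.036 W/m²

HCFC-22: Δ = 171 − 1 = 170 ppt = 0.170 ppb; ΔF = 0.21 × 0.170 = 0.0357 W/m².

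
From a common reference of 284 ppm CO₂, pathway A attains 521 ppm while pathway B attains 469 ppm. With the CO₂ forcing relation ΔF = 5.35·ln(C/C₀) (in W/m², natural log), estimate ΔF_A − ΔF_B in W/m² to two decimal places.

ΔF_A = 5.35 ln(521/284) = 5.35 × 0.60678 = 3.2463 W/m².
ΔF_B = 5.35 ln(469/284) = 5.35 × 0.50163 = 2.6837 W/m².
Difference: 3.2463 − 2.6837 = 0.5626 W/m².
(Equivalently, ΔF_A − ΔF_B = 5.35 ln(521/469) = 5.35 × 0.10515 = 0.5626 W/m².)

ΔF_A − ΔF_B = 0.56 W/m²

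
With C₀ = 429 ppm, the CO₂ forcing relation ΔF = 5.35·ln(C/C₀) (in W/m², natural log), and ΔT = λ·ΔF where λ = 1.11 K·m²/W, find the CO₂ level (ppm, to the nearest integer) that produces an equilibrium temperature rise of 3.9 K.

C ≈ 827 ppm

Required forcing: ΔF = ΔT/λ = 3.9/1.11 = 3.5135 W/m².
Then ln(C/429) = ΔF/5.35 = 3.5135/5.35 = 0.65673.
So C = 429 × e^0.65673 = 429 × 1.92848 = 827.32 ppm.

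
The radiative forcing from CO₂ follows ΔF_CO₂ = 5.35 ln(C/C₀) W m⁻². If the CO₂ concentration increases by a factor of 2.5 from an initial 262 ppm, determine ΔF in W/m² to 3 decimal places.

Because the forcing depends only on the ratio C/C₀, the initial concentration does not enter.
ΔF = 5.35 × ln(2.5) = 5.35 × 0.91629 = 4.9022 W/m².

ΔF = 4.902 W/m²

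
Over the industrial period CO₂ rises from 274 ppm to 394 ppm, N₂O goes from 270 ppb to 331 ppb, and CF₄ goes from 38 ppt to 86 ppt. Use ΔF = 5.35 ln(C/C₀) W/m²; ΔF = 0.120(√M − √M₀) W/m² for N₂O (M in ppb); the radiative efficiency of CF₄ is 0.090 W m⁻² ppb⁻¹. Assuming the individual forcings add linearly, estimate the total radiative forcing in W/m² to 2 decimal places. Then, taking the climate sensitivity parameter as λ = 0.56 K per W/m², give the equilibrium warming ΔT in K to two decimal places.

CO₂: 5.35 × ln(394/274) = 5.35 × ln(1.43796) = 5.35 × 0.36323 = 1.9433 W/m².
N₂O: 0.120 × (√331 − √270) = 0.120 × (18.1934 − 16.4317) = 0.120 × 1.7617 = 0.2114 W/m².
CF₄: Δ = 86 − 38 = 48 ppt = 0.048 ppb; ΔF = 0.090 × 0.048 = 0.0043 W/m².
Total ΔF = 1.9433 + 0.2114 + 0.0043 = 2.1590 W/m².
ΔT = λ ΔF = 0.56 × 2.16 = 1.2096 K.

ΔF = 2.16 W/m²; ΔT = 1.21 K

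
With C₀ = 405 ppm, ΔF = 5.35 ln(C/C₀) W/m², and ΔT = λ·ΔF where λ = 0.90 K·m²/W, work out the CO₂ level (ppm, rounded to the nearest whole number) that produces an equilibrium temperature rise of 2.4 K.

C ≈ 667 ppm

Required forcing: ΔF = ΔT/λ = 2.4/0.90 = 2.6667 W/m².
Then ln(C/405) = ΔF/5.35 = 2.6667/5.35 = 0.49845.
So C = 405 × e^0.49845 = 405 × 1.64617 = 666.70 ppm.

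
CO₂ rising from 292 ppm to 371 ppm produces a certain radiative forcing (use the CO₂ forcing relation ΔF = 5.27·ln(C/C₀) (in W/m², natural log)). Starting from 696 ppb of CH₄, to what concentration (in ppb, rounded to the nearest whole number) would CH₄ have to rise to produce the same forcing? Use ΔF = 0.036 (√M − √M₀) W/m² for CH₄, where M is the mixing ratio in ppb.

M ≈ 3774 ppb

CO₂ forcing: 5.27 × ln(371/292) = 5.27 × 0.239448 = 1.26189 W/m².
Set 0.036(√M − √696) = 1.26189: √M = 1.26189/0.036 + √696 = 35.0525 + 26.3818 = 61.4343.
M = (61.4343)² = 3774.17 ppb.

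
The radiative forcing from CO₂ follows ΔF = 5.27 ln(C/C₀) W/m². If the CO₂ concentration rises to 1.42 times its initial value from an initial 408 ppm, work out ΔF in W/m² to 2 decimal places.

Because the forcing depends only on the ratio C/C₀, the initial concentration does not enter.
ΔF = 5.27 × ln(1.42) = 5.27 × 0.35066 = 1.8480 W/m².

ΔF = 1.85 W/m²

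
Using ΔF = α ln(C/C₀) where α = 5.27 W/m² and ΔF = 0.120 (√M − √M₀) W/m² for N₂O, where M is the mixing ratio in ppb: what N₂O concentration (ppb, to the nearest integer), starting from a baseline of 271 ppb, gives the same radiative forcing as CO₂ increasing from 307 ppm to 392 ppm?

M ≈ 740 ppb

CO₂ forcing: 5.27 × ln(392/307) = 5.27 × 0.244414 = 1.28806 W/m².
Set 0.120(√M − √271) = 1.28806: √M = 1.28806/0.120 + √271 = 10.7338 + 16.4621 = 27.1959.
M = (27.1959)² = 739.62 ppb.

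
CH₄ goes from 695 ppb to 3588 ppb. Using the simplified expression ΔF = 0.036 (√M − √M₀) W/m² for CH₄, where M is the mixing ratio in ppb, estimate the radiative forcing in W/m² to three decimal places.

ΔF = 1.207 W/m²

CH₄: 0.036 × (√3588 − √695) = 0.036 × (59.8999 − 26.3629) = 0.036 × 33.5370 = 1.2073 W/m².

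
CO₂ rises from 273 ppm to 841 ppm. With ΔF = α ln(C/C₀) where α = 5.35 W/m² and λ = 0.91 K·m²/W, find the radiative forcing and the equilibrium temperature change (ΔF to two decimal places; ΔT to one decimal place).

ΔF = 6.02 W/m²; ΔT = 5.5 K

CO₂: 5.35 × ln(841/273) = 5.35 × ln(3.08059) = 5.35 × 1.12512 = 6.0194 W/m².
ΔT = λ ΔF = 0.91 × 6.02 = 5.4782 K.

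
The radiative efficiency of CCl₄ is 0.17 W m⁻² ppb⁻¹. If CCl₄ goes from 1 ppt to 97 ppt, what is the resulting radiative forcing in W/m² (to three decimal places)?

ΔF = 0.016 W/m²

CCl₄: Δ = 97 − 1 = 96 ppt = 0.096 ppb; ΔF = 0.17 × 0.096 = 0.0163 W/m².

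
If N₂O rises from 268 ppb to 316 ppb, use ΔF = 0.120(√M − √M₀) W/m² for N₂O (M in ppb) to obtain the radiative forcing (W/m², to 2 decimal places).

ΔF = 0.17 W/m²

N₂O: 0.120 × (√316 − √268) = 0.120 × (17.7764 − 16.3707) = 0.120 × 1.4057 = 0.1687 W/m².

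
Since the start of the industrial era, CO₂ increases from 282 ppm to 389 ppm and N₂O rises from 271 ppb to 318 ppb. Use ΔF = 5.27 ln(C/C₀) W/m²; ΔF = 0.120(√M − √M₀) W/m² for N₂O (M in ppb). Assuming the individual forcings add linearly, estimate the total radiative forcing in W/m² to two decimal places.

ΔF = 1.86 W/m²

CO₂: 5.27 × ln(389/282) = 5.27 × ln(1.37943) = 5.27 × 0.32167 = 1.6952 W/m².
N₂O: 0.120 × (√318 − √271) = 0.120 × (17.8326 − 16.4621) = 0.120 × 1.3705 = 0.1645 W/m².
Total ΔF = 1.6952 + 0.1645 = 1.8597 W/m².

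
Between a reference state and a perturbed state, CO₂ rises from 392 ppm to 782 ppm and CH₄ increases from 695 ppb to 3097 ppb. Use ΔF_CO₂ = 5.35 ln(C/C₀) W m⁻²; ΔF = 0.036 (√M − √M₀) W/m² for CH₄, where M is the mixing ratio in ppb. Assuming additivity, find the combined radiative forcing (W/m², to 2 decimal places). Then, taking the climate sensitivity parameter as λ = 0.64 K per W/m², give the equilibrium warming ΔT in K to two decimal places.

ΔF = 4.75 W/m²; ΔT = 3.04 K

CO₂: 5.35 × ln(782/392) = 5.35 × ln(1.99490) = 5.35 × 0.69059 = 3.6947 W/m².
CH₄: 0.036 × (√3097 − √695) = 0.036 × (55.6507 − 26.3629) = 0.036 × 29.2878 = 1.0544 W/m².
Total ΔF = 3.6947 + 1.0544 = 4.7491 W/m².
ΔT = λ ΔF = 0.64 × 4.75 = 3.0400 K.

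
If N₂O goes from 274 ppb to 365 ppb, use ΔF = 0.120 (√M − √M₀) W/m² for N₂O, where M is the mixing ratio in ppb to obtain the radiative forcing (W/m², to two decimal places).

N₂O: 0.120 × (√365 − √274) = 0.120 × (19.1050 − 16.5529) = 0.120 × 2.5521 = 0.3063 W/m².

ΔF = 0.31 W/m²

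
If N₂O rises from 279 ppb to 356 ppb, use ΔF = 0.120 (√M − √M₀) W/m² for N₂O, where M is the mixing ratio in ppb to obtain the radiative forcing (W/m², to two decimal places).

N₂O: 0.120 × (√356 − √279) = 0.120 × (18.8680 − 16.7033) = 0.120 × 2.1647 = 0.2598 W/m².

ΔF = 0.26 W/m²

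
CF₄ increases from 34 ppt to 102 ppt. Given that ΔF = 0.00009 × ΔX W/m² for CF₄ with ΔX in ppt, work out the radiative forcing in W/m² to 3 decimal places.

ΔF = 0.006 W/m²

CF₄: ΔF = 0.00009 × (102 − 34) = 0.00009 × 68 = 0.0061 W/m².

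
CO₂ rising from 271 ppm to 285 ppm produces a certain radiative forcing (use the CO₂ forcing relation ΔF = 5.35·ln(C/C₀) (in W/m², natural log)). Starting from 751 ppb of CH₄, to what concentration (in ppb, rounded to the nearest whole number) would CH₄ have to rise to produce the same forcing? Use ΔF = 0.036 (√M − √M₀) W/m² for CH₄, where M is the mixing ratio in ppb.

CO₂ forcing: 5.35 × ln(285/271) = 5.35 × 0.050370 = 0.26948 W/m².
Set 0.036(√M − √751) = 0.26948: √M = 0.26948/0.036 + √751 = 7.4856 + 27.4044 = 34.8900.
M = (34.8900)² = 1217.31 ppb.

M ≈ 1217 ppb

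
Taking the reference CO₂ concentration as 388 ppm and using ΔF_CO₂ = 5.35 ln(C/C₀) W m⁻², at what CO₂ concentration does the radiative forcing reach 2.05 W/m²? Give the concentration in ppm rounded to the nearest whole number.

Set 5.35 ln(C/388) = 2.05, so ln(C/388) = 2.05/5.35 = 0.38318.
Then C/388 = e^0.38318 = 1.46694, giving C = 388 × 1.46694 = 569.17 ppm.

C ≈ 569 ppm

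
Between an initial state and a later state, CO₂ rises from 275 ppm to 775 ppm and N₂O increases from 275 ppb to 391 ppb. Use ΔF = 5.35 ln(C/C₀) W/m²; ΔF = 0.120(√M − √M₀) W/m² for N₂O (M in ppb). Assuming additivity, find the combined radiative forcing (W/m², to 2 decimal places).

ΔF = 5.93 W/m²

CO₂: 5.35 × ln(775/275) = 5.35 × ln(2.81818) = 5.35 × 1.03609 = 5.5431 W/m².
N₂O: 0.120 × (√391 − √275) = 0.120 × (19.7737 − 16.5831) = 0.120 × 3.1906 = 0.3829 W/m².
Total ΔF = 5.5431 + 0.3829 = 5.9260 W/m².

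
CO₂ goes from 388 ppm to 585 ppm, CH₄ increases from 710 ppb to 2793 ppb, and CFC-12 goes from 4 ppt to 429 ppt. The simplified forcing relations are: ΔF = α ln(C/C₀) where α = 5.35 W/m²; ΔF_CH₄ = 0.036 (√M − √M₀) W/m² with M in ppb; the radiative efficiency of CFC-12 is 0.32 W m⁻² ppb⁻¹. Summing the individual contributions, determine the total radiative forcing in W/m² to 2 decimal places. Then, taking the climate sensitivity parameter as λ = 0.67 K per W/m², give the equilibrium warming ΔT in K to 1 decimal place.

CO₂: 5.35 × ln(585/388) = 5.35 × ln(1.50773) = 5.35 × 0.41061 = 2.1968 W/m².
CH₄: 0.036 × (√2793 − √710) = 0.036 × (52.8488 − 26.6458) = 0.036 × 26.2030 = 0.9433 W/m².
CFC-12: Δ = 429 − 4 = 425 ppt = 0.425 ppb; ΔF = 0.32 × 0.425 = 0.1360 W/m².
Total ΔF = 2.1968 + 0.9433 + 0.1360 = 3.2761 W/m².
ΔT = λ ΔF = 0.67 × 3.28 = 2.1976 K.

ΔF = 3.28 W/m²; ΔT = 2.2 K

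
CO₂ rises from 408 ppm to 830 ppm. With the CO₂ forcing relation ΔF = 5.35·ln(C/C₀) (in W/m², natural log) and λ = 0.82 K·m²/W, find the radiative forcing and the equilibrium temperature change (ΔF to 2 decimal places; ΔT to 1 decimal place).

CO₂: 5.35 × ln(830/408) = 5.35 × ln(2.03431) = 5.35 × 0.71016 = 3.7994 W/m².
ΔT = λ ΔF = 0.82 × 3.80 = 3.1160 K.

ΔF = 3.80 W/m²; ΔT = 3.1 K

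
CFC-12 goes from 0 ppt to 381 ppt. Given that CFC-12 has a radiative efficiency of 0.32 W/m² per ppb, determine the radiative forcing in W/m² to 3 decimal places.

ΔF = 0.122 W/m²

CFC-12: Δ = 381 − 0 = 381 ppt = 0.381 ppb; ΔF = 0.32 × 0.381 = 0.1219 W/m².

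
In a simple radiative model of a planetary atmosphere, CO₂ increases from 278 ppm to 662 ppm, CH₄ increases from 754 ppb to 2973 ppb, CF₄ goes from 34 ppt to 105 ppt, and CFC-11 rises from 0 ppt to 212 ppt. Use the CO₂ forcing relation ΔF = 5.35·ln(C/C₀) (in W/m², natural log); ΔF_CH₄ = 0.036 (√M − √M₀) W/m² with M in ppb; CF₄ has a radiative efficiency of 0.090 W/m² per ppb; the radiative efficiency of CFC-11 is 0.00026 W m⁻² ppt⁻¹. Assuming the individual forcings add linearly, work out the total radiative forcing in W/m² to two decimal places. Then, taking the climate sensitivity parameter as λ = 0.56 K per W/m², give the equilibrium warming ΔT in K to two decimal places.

ΔF = 5.68 W/m²; ΔT = 3.18 K

CO₂: 5.35 × ln(662/278) = 5.35 × ln(2.38129) = 5.35 × 0.86764 = 4.6419 W/m².
CH₄: 0.036 × (√2973 − √754) = 0.036 × (54.5252 − 27.4591) = 0.036 × 27.0661 = 0.9744 W/m².
CF₄: Δ = 105 − 34 = 71 ppt = 0.071 ppb; ΔF = 0.090 × 0.071 = 0.0064 W/m².
CFC-11: ΔF = 0.00026 × (212 − 0) = 0.00026 × 212 = 0.0551 W/m².
Total ΔF = 4.6419 + 0.9744 + 0.0064 + 0.0551 = 5.6778 W/m².
ΔT = λ ΔF = 0.56 × 5.68 = 3.1808 K.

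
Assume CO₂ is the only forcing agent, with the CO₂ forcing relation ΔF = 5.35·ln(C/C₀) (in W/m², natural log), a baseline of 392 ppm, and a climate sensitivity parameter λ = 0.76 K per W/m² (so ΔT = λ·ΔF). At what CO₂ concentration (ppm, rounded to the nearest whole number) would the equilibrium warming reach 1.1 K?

C ≈ 514 ppm

Required forcing: ΔF = ΔT/λ = 1.1/0.76 = 1.4474 W/m².
Then ln(C/392) = ΔF/5.35 = 1.4474/5.35 = 0.27054.
So C = 392 × e^0.27054 = 392 × 1.31067 = 513.78 ppm.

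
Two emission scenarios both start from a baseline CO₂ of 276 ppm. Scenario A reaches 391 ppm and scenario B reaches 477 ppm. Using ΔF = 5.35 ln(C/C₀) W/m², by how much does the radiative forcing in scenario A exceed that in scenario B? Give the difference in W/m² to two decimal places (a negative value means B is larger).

ΔF_A − ΔF_B = -1.06 W/m²

ΔF_A = 5.35 ln(391/276) = 5.35 × 0.34831 = 1.8635 W/m².
ΔF_B = 5.35 ln(477/276) = 5.35 × 0.54712 = 2.9271 W/m².
Difference: 1.8635 − 2.9271 = -1.0636 W/m².
(Equivalently, ΔF_A − ΔF_B = 5.35 ln(391/477) = 5.35 × -0.19881 = -1.0636 W/m².)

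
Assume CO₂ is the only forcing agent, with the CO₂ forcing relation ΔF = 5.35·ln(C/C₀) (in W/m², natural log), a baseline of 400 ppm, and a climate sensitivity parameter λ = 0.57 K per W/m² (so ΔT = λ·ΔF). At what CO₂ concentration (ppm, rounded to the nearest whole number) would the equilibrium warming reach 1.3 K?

Required forcing: ΔF = ΔT/λ = 1.3/0.57 = 2.2807 W/m².
Then ln(C/400) = ΔF/5.35 = 2.2807/5.35 = 0.42630.
So C = 400 × e^0.42630 = 400 × 1.53158 = 612.63 ppm.

C ≈ 613 ppm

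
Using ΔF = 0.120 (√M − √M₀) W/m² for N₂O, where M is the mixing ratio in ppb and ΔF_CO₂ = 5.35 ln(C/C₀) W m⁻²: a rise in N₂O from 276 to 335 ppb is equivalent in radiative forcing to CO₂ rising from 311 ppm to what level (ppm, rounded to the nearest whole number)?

N₂O forcing: 0.120 × (√335 − √276) = 0.120 × (18.3030 − 16.6132) = 0.120 × 1.6898 = 0.20278 W/m².
Set 5.35 ln(C/311) = 0.20278: ln(C/311) = 0.20278/5.35 = 0.03790, so C = 311 × e^0.03790 = 311 × 1.03863 = 323.01 ppm.

C ≈ 323 ppm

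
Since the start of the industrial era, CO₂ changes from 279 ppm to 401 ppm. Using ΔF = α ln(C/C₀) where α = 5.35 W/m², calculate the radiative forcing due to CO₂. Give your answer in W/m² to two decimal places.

CO₂: 5.35 × ln(401/279) = 5.35 × ln(1.43728) = 5.35 × 0.36275 = 1.9407 W/m².

ΔF = 1.94 W/m²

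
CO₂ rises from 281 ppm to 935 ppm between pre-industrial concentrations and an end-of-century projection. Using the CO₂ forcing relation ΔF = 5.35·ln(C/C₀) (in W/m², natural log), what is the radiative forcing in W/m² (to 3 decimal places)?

CO₂: 5.35 × ln(935/281) = 5.35 × ln(3.32740) = 5.35 × 1.20219 = 6.4317 W/m².

ΔF = 6.432 W/m²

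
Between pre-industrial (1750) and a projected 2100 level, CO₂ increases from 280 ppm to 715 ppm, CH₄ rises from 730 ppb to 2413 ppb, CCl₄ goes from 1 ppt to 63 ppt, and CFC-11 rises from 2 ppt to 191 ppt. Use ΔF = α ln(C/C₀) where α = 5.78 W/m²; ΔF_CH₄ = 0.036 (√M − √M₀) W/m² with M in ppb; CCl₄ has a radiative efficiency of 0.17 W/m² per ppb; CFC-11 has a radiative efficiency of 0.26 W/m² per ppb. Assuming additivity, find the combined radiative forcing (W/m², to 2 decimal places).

ΔF = 6.27 W/m²

CO₂: 5.78 × ln(715/280) = 5.78 × ln(2.55357) = 5.78 × 0.93749 = 5.4187 W/m².
CH₄: 0.036 × (√2413 − √730) = 0.036 × (49.1223 − 27.0185) = 0.036 × 22.1038 = 0.7957 W/m².
CCl₄: Δ = 63 − 1 = 62 ppt = 0.062 ppb; ΔF = 0.17 × 0.062 = 0.0105 W/m².
CFC-11: Δ = 191 − 2 = 189 ppt = 0.189 ppb; ΔF = 0.26 × 0.189 = 0.0491 W/m².
Total ΔF = 5.4187 + 0.7957 + 0.0105 + 0.0491 = 6.2740 W/m².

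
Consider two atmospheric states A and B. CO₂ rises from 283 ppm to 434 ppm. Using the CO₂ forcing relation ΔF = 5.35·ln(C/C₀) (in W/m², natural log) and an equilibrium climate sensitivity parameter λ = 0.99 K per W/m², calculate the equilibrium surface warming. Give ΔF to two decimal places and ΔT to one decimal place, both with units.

CO₂: 5.35 × ln(434/283) = 5.35 × ln(1.53357) = 5.35 × 0.42760 = 2.2877 W/m².
ΔT = λ ΔF = 0.99 × 2.29 = 2.2671 K.

ΔF = 2.29 W/m²; ΔT = 2.3 K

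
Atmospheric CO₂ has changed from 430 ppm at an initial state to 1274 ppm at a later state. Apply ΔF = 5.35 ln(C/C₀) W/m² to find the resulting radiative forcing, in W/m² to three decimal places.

CO₂: 5.35 × ln(1274/430) = 5.35 × ln(2.96279) = 5.35 × 1.08613 = 5.8108 W/m².

ΔF = 5.811 W/m²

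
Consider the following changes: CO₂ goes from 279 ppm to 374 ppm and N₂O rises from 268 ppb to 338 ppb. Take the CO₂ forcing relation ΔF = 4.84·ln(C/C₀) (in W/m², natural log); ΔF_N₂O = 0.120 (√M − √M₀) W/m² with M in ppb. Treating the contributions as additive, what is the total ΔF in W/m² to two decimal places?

CO₂: 4.84 × ln(374/279) = 4.84 × ln(1.34050) = 4.84 × 0.29304 = 1.4183 W/m².
N₂O: 0.120 × (√338 − √268) = 0.120 × (18.3848 − 16.3707) = 0.120 × 2.0141 = 0.2417 W/m².
Total ΔF = 1.4183 + 0.2417 = 1.6600 W/m².

ΔF = 1.66 W/m²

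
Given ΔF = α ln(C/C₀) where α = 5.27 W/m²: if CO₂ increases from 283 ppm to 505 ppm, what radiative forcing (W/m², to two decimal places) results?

ΔF = 3.05 W/m²

CO₂ absorption bands are partially saturated, so forcing scales with the logarithm of the concentration ratio.
CO₂: 5.27 × ln(505/283) = 5.27 × ln(1.78445) = 5.27 × 0.57911 = 3.0519 W/m².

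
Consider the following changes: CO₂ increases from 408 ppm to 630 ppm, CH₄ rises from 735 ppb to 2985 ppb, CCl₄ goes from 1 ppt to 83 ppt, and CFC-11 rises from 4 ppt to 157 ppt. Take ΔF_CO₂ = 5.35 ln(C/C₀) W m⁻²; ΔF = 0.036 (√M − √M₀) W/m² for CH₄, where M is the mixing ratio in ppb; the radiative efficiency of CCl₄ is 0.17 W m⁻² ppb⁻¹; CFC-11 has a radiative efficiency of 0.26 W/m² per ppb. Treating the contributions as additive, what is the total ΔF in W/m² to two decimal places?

CO₂: 5.35 × ln(630/408) = 5.35 × ln(1.54412) = 5.35 × 0.43445 = 2.3243 W/m².
CH₄: 0.036 × (√2985 − √735) = 0.036 × (54.6352 − 27.1109) = 0.036 × 27.5243 = 0.9909 W/m².
CCl₄: Δ = 83 − 1 = 82 ppt = 0.082 ppb; ΔF = 0.17 × 0.082 = 0.0139 W/m².
CFC-11: Δ = 157 − 4 = 153 ppt = 0.153 ppb; ΔF = 0.26 × 0.153 = 0.0398 W/m².
Total ΔF = 2.3243 + 0.9909 + 0.0139 + 0.0398 = 3.3689 W/m².

ΔF = 3.37 W/m²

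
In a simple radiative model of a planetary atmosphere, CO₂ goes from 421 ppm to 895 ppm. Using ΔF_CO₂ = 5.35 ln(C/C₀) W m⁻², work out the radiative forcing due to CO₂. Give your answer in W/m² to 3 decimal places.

CO₂ absorption bands are partially saturated, so forcing scales with the logarithm of the concentration ratio.
CO₂: 5.35 × ln(895/421) = 5.35 × ln(2.12589) = 5.35 × 0.75419 = 4.0349 W/m².

ΔF = 4.035 W/m²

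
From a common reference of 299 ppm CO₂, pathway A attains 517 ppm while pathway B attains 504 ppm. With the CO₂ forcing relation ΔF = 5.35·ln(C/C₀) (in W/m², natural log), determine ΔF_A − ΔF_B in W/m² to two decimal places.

ΔF_A − ΔF_B = 0.14 W/m²

ΔF_A = 5.35 ln(517/299) = 5.35 × 0.54760 = 2.9297 W/m².
ΔF_B = 5.35 ln(504/299) = 5.35 × 0.52213 = 2.7934 W/m².
Difference: 2.9297 − 2.7934 = 0.1363 W/m².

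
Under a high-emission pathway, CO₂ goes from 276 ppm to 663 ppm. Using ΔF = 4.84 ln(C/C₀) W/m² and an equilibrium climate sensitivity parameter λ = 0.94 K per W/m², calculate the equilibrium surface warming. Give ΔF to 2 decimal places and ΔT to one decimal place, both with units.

ΔF = 4.24 W/m²; ΔT = 4.0 K

CO₂: 4.84 × ln(663/276) = 4.84 × ln(2.40217) = 4.84 × 0.87637 = 4.2416 W/m².
ΔT = λ ΔF = 0.94 × 4.24 = 3.9856 K.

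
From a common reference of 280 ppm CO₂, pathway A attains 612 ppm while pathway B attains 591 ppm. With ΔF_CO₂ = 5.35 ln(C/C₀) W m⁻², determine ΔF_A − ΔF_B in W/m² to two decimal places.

ΔF_A = 5.35 ln(612/280) = 5.35 × 0.78194 = 4.1834 W/m².
ΔF_B = 5.35 ln(591/280) = 5.35 × 0.74703 = 3.9966 W/m².
Difference: 4.1834 − 3.9966 = 0.1868 W/m².
(Equivalently, ΔF_A − ΔF_B = 5.35 ln(612/591) = 5.35 × 0.03492 = 0.1868 W/m².)

ΔF_A − ΔF_B = 0.19 W/m²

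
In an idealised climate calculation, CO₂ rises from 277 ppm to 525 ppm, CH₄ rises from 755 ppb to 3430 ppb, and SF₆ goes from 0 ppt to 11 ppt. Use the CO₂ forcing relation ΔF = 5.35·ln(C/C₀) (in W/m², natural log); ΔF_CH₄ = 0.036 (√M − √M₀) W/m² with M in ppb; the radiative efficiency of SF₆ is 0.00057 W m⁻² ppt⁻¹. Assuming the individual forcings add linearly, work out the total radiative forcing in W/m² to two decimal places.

ΔF = 4.55 W/m²

CO₂: 5.35 × ln(525/277) = 5.35 × ln(1.89531) = 5.35 × 0.63938 = 3.4207 W/m².
CH₄: 0.036 × (√3430 − √755) = 0.036 × (58.5662 − 27.4773) = 0.036 × 31.0889 = 1.1192 W/m².
SF₆: ΔF = 0.00057 × (11 − 0) = 0.00057 × 11 = 0.0063 W/m².
Total ΔF = 3.4207 + 1.1192 + 0.0063 = 4.5462 W/m².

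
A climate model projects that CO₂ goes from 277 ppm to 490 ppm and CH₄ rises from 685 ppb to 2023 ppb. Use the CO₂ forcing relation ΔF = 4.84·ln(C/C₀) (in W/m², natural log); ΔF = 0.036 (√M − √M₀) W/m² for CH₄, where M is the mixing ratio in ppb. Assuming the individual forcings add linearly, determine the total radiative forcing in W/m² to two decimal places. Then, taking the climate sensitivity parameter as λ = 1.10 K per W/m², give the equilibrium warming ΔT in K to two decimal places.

ΔF = 3.44 W/m²; ΔT = 3.78 K

CO₂: 4.84 × ln(490/277) = 4.84 × ln(1.76895) = 4.84 × 0.57039 = 2.7607 W/m².
CH₄: 0.036 × (√2023 − √685) = 0.036 × (44.9778 − 26.1725) = 0.036 × 18.8053 = 0.6770 W/m².
Total ΔF = 2.7607 + 0.6770 = 3.4377 W/m².
ΔT = λ ΔF = 1.10 × 3.44 = 3.7840 K.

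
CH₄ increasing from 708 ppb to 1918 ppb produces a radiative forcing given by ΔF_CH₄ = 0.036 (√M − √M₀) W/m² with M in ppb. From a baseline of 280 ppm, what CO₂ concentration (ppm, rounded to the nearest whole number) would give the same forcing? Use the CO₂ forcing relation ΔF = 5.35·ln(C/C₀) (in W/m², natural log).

CH₄ forcing: 0.036 × (√1918 − √708) = 0.036 × (43.7950 − 26.6083) = 0.036 × 17.1867 = 0.61872 W/m².
Set 5.35 ln(C/280) = 0.61872: ln(C/280) = 0.61872/5.35 = 0.11565, so C = 280 × e^0.11565 = 280 × 1.12260 = 314.33 ppm.

C ≈ 314 ppm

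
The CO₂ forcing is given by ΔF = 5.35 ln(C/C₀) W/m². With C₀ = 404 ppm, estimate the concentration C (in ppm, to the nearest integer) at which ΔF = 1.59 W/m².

C ≈ 544 ppm

Set 5.35 ln(C/404) = 1.59, so ln(C/404) = 1.59/5.35 = 0.29720.
Then C/404 = e^0.29720 = 1.34608, giving C = 404 × 1.34608 = 543.82 ppm.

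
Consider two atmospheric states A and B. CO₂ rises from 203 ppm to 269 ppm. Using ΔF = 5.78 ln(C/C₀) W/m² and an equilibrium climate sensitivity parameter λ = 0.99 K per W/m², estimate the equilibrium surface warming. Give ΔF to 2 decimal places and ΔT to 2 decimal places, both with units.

CO₂: 5.78 × ln(269/203) = 5.78 × ln(1.32512) = 5.78 × 0.28150 = 1.6271 W/m².
ΔT = λ ΔF = 0.99 × 1.63 = 1.6137 K.

ΔF = 1.63 W/m²; ΔT = 1.61 K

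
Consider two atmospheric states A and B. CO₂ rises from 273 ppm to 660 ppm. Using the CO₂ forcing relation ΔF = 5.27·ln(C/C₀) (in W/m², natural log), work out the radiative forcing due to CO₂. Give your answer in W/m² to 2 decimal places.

ΔF = 4.65 W/m²

CO₂ absorption bands are partially saturated, so forcing scales with the logarithm of the concentration ratio.
CO₂: 5.27 × ln(660/273) = 5.27 × ln(2.41758) = 5.27 × 0.88277 = 4.6522 W/m².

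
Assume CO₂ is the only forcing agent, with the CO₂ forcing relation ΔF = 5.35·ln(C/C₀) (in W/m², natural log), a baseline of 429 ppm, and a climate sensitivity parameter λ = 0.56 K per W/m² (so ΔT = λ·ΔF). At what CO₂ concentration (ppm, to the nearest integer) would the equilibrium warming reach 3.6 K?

Required forcing: ΔF = ΔT/λ = 3.6/0.56 = 6.4286 W/m².
Then ln(C/429) = ΔF/5.35 = 6.4286/5.35 = 1.20161.
So C = 429 × e^1.20161 = 429 × 3.32547 = 1426.63 ppm.

C ≈ 1427 ppm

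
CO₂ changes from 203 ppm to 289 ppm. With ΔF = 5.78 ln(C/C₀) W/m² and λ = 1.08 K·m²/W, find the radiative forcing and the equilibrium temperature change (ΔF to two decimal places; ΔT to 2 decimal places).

CO₂: 5.78 × ln(289/203) = 5.78 × ln(1.42365) = 5.78 × 0.35322 = 2.0416 W/m².
ΔT = λ ΔF = 1.08 × 2.04 = 2.2032 K.

ΔF = 2.04 W/m²; ΔT = 2.20 K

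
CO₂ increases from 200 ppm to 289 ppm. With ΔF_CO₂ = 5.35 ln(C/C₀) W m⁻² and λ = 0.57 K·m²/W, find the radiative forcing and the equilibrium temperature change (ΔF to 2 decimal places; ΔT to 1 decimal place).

ΔF = 1.97 W/m²; ΔT = 1.1 K

CO₂: 5.35 × ln(289/200) = 5.35 × ln(1.44500) = 5.35 × 0.36811 = 1.9694 W/m².
ΔT = λ ΔF = 0.57 × 1.97 = 1.1229 K.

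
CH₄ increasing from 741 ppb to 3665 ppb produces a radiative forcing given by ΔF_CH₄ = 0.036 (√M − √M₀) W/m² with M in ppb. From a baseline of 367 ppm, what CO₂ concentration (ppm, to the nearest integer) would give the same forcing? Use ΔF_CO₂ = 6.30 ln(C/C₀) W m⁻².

CH₄ forcing: 0.036 × (√3665 − √741) = 0.036 × (60.5392 − 27.2213) = 0.036 × 33.3179 = 1.19944 W/m².
Set 6.30 ln(C/367) = 1.19944: ln(C/367) = 1.19944/6.30 = 0.19039, so C = 367 × e^0.19039 = 367 × 1.20972 = 443.97 ppm.

C ≈ 444 ppm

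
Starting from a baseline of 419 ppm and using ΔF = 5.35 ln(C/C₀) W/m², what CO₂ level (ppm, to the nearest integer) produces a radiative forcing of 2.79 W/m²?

Set 5.35 ln(C/419) = 2.79, so ln(C/419) = 2.79/5.35 = 0.52150.
Then C/419 = e^0.52150 = 1.68455, giving C = 419 × 1.68455 = 705.83 ppm.

C ≈ 706 ppm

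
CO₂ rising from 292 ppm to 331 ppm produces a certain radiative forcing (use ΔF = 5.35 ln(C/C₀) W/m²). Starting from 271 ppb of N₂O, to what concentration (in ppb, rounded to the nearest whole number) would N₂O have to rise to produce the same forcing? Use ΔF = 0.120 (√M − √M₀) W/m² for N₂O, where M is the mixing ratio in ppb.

M ≈ 486 ppb

CO₂ forcing: 5.35 × ln(331/292) = 5.35 × 0.125365 = 0.67070 W/m².
Set 0.120(√M − √271) = 0.67070: √M = 0.67070/0.120 + √271 = 5.5892 + 16.4621 = 22.0513.
M = (22.0513)² = 486.26 ppb.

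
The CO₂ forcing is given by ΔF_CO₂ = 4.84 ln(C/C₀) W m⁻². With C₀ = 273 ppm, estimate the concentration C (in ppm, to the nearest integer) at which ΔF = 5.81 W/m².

Set 4.84 ln(C/273) = 5.81, so ln(C/273) = 5.81/4.84 = 1.20041.
Then C/273 = e^1.20041 = 3.32148, giving C = 273 × 3.32148 = 906.76 ppm.

C ≈ 907 ppm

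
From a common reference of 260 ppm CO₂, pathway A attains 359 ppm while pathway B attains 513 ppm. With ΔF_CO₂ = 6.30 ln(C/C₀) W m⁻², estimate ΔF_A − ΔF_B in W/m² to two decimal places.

ΔF_A − ΔF_B = -2.25 W/m²

ΔF_A = 6.30 ln(359/260) = 6.30 × 0.32264 = 2.0326 W/m².
ΔF_B = 6.30 ln(513/260) = 6.30 × 0.67959 = 4.2814 W/m².
Difference: 2.0326 − 4.2814 = -2.2488 W/m².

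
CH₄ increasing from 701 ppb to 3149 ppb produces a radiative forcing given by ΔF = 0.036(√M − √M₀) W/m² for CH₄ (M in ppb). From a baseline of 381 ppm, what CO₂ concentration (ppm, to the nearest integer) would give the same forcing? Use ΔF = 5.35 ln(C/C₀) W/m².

CH₄ forcing: 0.036 × (√3149 − √701) = 0.036 × (56.1160 − 26.4764) = 0.036 × 29.6396 = 1.06703 W/m².
Set 5.35 ln(C/381) = 1.06703: ln(C/381) = 1.06703/5.35 = 0.19944, so C = 381 × e^0.19944 = 381 × 1.22072 = 465.09 ppm.

C ≈ 465 ppm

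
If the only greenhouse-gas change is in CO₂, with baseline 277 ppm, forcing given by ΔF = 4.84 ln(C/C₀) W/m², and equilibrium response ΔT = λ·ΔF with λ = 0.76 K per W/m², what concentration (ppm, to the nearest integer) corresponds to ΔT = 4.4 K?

Required forcing: ΔF = ΔT/λ = 4.4/0.76 = 5.7895 W/m².
Then ln(C/277) = ΔF/4.84 = 5.7895/4.84 = 1.19618.
So C = 277 × e^1.19618 = 277 × 3.30746 = 916.17 ppm.

C ≈ 916 ppm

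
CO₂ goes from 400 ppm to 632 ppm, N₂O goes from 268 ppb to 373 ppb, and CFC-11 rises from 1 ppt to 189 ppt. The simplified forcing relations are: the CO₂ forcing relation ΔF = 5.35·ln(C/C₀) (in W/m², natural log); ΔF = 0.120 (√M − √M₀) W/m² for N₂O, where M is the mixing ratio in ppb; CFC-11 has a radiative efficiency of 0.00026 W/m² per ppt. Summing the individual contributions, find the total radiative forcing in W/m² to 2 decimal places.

CO₂: 5.35 × ln(632/400) = 5.35 × ln(1.58000) = 5.35 × 0.45742 = 2.4472 W/m².
N₂O: 0.120 × (√373 − √268) = 0.120 × (19.3132 − 16.3707) = 0.120 × 2.9425 = 0.3531 W/m².
CFC-11: ΔF = 0.00026 × (189 − 1) = 0.00026 × 188 = 0.0489 W/m².
Total ΔF = 2.4472 + 0.3531 + 0.0489 = 2.8492 W/m².

ΔF = 2.85 W/m²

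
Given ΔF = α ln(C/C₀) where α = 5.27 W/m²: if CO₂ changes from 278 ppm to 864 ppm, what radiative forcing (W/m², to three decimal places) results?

CO₂: 5.27 × ln(864/278) = 5.27 × ln(3.10791) = 5.27 × 1.13395 = 5.9759 W/m².

ΔF = 5.976 W/m²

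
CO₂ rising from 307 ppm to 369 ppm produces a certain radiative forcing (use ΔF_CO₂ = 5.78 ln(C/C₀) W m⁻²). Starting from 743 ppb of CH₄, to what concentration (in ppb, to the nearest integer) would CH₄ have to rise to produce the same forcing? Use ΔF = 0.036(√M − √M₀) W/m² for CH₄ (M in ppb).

M ≈ 3225 ppb

CO₂ forcing: 5.78 × ln(369/307) = 5.78 × 0.183949 = 1.06323 W/m².
Set 0.036(√M − √743) = 1.06323: √M = 1.06323/0.036 + √743 = 29.5342 + 27.2580 = 56.7922.
M = (56.7922)² = 3225.35 ppb.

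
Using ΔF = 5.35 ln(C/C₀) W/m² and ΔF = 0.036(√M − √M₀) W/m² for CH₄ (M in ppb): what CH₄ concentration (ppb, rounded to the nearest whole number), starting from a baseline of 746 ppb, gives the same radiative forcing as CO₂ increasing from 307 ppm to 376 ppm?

CO₂ forcing: 5.35 × ln(376/307) = 5.35 × 0.202741 = 1.08466 W/m².
Set 0.036(√M − √746) = 1.08466: √M = 1.08466/0.036 + √746 = 30.1294 + 27.3130 = 57.4424.
M = (57.4424)² = 3299.63 ppb.

M ≈ 3300 ppb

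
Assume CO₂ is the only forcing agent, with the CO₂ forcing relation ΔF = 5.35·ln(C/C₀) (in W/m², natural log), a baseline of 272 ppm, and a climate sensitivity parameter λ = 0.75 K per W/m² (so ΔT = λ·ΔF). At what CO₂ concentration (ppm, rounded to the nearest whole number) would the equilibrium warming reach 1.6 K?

Required forcing: ΔF = ΔT/λ = 1.6/0.75 = 2.1333 W/m².
Then ln(C/272) = ΔF/5.35 = 2.1333/5.35 = 0.39875.
So C = 272 × e^0.39875 = 272 × 1.48996 = 405.27 ppm.

C ≈ 405 ppm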